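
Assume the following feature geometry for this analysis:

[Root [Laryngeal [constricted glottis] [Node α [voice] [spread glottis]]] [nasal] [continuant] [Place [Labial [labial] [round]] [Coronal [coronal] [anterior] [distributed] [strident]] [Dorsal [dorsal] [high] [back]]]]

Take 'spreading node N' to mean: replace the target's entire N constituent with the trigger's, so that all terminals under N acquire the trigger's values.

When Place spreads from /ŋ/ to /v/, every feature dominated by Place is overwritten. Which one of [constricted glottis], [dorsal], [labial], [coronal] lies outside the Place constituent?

Under this geometry, Place contains [labial], [round], [coronal], [anterior], [distributed], [strident], [dorsal], [high], [back].
Of the listed options, [coronal], [dorsal], [labial] are among these and would be overwritten by spreading Place.
[constricted glottis] is not within the Place subtree (it hangs from Laryngeal), so /v/'s [constricted glottis] value survives.

[constricted glottis]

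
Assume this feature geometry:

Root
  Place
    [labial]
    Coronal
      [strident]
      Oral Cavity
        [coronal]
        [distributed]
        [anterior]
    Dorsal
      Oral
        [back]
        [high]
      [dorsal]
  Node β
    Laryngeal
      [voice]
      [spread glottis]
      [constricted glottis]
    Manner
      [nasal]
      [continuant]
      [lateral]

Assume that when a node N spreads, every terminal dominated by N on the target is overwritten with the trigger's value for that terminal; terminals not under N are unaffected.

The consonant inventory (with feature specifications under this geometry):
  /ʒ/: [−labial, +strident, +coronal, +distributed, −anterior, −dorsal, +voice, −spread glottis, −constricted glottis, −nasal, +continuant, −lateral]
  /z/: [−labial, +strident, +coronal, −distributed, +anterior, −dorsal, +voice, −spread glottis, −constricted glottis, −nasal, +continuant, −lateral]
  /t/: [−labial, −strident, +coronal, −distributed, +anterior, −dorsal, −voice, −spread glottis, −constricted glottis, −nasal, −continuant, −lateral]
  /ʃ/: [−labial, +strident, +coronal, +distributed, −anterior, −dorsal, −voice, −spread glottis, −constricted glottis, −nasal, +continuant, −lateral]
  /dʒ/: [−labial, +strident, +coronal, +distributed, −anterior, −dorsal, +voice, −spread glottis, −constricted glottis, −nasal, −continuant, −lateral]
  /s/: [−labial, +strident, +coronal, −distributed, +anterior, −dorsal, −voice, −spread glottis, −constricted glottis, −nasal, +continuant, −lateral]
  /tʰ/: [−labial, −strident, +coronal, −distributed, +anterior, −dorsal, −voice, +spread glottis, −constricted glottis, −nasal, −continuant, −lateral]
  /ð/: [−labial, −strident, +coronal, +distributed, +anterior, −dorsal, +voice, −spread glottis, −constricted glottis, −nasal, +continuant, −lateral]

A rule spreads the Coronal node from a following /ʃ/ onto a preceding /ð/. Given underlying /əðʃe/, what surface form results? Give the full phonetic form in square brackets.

The Coronal node dominates the terminals [strident], [coronal], [distributed], [anterior].
The target acquires /ʃ/'s values for everything under Coronal — [+strident], [+coronal], [+distributed], [−anterior] — while keeping its own [labial], [dorsal], [voice], ….
Among the inventory, only /ʒ/ has exactly this specification, giving the surface form [əʒʃe].

[əʒʃe]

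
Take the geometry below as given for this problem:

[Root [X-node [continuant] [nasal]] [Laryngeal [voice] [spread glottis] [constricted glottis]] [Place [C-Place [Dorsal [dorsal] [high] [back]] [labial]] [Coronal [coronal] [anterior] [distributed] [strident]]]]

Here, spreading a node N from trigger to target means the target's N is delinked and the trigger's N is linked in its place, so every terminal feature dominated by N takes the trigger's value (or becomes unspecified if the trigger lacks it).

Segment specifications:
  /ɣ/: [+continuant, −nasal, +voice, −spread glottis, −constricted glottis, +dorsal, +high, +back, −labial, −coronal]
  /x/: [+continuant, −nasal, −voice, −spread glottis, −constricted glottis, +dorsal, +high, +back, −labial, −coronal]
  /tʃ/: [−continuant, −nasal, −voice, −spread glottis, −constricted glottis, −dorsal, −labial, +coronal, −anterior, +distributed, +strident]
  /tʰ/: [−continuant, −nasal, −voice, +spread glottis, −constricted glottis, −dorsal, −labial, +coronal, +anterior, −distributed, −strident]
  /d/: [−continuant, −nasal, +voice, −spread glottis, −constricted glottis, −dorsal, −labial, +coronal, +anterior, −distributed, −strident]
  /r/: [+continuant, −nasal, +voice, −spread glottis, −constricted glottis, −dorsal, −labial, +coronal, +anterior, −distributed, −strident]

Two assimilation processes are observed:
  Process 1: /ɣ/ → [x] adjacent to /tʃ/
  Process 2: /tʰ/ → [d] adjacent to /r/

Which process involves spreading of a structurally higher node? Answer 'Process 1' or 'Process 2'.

Process 2

In Process 1, [voice] changes, so the minimal spreading node is [voice] at depth 2.
Process 2 alters [voice], [spread glottis]; the lowest common ancestor is Laryngeal (depth 1 from Root).
Laryngeal (depth 1) sits above [voice] (depth 2), making Process 2 the one with the higher spreading node.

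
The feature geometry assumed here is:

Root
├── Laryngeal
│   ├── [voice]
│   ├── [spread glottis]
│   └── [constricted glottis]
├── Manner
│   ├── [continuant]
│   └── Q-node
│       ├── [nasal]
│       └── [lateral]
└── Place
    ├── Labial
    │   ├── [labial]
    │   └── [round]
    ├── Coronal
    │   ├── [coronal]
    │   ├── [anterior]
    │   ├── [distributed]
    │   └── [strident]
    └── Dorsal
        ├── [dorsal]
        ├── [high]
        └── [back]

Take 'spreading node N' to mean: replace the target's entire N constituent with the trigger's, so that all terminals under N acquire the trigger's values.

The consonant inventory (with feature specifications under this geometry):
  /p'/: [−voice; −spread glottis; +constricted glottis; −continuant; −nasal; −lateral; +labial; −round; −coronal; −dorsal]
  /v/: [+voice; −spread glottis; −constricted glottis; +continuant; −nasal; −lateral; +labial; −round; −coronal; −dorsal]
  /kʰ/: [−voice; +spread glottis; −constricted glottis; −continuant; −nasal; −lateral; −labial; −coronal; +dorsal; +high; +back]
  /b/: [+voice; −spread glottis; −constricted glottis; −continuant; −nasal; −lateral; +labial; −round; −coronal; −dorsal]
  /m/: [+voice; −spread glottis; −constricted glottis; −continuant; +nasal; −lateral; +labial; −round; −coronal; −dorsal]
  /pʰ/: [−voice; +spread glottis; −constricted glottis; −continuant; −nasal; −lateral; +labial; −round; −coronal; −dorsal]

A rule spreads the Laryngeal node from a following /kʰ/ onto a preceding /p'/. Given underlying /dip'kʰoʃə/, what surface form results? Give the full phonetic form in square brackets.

Laryngeal immediately or transitively dominates [voice], [spread glottis], [constricted glottis].
The target acquires /kʰ/'s values for everything under Laryngeal — [−voice], [+spread glottis], [−constricted glottis] — while keeping its own [continuant], [nasal], [lateral], ….
Among the inventory, only /pʰ/ has exactly this specification, giving the surface form [dipʰkʰoʃə].

[dipʰkʰoʃə]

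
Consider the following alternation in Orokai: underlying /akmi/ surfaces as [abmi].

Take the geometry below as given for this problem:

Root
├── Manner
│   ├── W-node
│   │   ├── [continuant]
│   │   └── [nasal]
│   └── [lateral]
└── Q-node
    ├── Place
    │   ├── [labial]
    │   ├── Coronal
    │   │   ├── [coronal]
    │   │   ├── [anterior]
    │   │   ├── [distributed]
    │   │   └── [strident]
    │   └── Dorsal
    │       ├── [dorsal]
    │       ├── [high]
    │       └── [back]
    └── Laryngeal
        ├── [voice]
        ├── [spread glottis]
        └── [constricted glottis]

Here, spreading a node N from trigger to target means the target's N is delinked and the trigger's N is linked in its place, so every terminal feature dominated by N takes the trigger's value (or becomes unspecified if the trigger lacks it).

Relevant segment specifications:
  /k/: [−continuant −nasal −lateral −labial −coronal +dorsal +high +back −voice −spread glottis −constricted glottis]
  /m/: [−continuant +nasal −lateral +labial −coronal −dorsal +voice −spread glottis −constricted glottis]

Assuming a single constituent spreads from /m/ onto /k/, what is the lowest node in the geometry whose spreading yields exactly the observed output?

Feature comparison: [voice], [labial], [dorsal], [high], [back] differ between /k/ and [b]; the remaining terminals match.
The smallest constituent containing every changed terminal is Q-node — each of its daughters lacks at least one of the affected features.
If Q-node spreads, every terminal under it takes /m/'s value, producing [b] as observed.
[nasal] — on which /m/ differs from /k/ — is unchanged, so Root cannot have spread; the constituent is no larger than Q-node.

Q-node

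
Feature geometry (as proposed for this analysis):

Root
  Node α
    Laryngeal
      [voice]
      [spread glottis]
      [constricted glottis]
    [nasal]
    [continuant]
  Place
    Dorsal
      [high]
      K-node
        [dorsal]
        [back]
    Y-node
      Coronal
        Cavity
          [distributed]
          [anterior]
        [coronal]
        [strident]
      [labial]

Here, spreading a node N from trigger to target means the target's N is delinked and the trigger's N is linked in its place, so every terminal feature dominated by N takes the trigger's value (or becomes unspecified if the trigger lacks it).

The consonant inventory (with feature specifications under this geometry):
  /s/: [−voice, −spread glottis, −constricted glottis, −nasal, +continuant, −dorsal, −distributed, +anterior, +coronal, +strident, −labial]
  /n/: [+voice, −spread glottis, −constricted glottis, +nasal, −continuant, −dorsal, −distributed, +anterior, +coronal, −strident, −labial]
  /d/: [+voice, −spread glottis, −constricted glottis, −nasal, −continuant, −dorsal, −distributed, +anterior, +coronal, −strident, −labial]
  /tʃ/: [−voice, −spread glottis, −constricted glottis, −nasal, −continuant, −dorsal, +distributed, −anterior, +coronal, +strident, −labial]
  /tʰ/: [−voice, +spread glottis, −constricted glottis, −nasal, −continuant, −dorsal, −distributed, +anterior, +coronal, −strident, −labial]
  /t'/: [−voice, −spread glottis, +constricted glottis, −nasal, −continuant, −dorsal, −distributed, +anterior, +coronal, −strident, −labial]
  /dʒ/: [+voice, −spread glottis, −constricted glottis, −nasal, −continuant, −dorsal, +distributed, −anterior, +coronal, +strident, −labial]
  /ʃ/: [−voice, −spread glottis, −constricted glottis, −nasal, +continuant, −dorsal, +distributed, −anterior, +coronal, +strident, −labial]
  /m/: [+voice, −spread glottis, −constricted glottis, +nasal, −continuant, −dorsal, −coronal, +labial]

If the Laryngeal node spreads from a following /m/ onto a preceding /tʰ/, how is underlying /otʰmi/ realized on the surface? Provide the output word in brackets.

The Laryngeal node dominates the terminals [voice], [spread glottis], [constricted glottis].
After delinking /tʰ/'s Laryngeal and linking /m/'s, the affected terminals become [+voice], [−spread glottis], [−constricted glottis]; [nasal], [continuant], [dorsal], … (outside Laryngeal) are retained from /tʰ/.
Among the inventory, only /d/ has exactly this specification, giving the surface form [odmi].

[odmi]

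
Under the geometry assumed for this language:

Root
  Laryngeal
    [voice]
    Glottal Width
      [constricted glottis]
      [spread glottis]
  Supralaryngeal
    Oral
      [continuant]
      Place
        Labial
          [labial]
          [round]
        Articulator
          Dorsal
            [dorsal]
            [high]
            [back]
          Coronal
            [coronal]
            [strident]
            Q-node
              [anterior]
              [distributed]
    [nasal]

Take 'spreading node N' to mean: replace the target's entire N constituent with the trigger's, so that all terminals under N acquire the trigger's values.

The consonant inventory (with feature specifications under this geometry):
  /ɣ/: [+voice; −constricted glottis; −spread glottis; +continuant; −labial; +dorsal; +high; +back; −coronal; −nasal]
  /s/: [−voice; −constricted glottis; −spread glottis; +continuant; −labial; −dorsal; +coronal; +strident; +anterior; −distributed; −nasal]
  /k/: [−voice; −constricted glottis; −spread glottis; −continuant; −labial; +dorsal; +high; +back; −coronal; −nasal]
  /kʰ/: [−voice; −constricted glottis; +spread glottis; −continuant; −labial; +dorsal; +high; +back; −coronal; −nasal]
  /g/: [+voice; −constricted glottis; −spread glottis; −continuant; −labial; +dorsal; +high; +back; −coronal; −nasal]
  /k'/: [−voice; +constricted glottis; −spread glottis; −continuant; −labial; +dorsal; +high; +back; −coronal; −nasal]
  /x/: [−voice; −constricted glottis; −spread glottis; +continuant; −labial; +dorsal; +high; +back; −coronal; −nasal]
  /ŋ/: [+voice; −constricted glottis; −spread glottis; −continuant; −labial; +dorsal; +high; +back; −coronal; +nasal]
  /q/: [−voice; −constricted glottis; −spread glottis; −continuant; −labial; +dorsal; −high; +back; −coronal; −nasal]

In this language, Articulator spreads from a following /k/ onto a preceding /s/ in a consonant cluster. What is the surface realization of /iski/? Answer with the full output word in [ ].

[ixki]

Terminals under Articulator in this geometry: [dorsal], [high], [back], [coronal], [strident], [anterior], [distributed].
Spreading Articulator from /k/ onto /s/ replaces those values with /k/'s: [+dorsal], [+high], [+back], [−coronal]. Features outside Articulator ([voice], [constricted glottis], [spread glottis], …) stay as in /s/.
The resulting bundle matches /x/ in the inventory; substituting it for /s/ gives [ixki].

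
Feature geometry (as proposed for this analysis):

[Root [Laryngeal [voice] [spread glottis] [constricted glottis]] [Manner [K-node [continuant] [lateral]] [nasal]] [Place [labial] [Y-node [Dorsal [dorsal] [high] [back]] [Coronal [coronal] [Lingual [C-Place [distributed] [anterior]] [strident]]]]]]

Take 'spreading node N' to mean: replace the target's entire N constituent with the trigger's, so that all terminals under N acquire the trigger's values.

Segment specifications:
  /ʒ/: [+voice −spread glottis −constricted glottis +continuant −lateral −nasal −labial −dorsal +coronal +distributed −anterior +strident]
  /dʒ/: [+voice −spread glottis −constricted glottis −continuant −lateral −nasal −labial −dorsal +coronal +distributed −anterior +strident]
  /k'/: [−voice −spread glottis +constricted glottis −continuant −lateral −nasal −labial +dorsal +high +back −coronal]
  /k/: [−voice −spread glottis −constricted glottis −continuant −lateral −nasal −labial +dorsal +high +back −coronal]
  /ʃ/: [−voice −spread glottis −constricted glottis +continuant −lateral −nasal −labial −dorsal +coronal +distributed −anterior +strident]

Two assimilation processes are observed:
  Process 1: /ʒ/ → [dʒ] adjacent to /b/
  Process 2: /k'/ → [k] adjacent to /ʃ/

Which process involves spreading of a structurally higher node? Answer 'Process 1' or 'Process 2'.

Process 2

In Process 1, [continuant] changes, so the minimal spreading node is [continuant] at depth 3.
In Process 2, [constricted glottis] changes, so the minimal spreading node is [constricted glottis] at depth 2.
[constricted glottis] (depth 2) sits above [continuant] (depth 3), making Process 2 the one with the higher spreading node.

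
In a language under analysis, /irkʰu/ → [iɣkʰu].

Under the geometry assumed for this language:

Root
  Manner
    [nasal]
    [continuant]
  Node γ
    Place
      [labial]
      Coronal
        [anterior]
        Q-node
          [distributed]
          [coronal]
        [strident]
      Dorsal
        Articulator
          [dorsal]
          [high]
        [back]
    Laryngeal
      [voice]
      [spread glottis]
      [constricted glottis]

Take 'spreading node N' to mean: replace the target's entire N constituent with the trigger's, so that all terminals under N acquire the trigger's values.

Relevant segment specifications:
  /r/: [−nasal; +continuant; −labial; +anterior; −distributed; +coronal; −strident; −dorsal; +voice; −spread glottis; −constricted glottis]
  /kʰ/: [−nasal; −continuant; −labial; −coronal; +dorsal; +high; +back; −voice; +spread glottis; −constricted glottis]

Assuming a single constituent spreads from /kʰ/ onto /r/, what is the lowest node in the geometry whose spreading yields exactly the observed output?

The alternation /r/ → [ɣ] changes [coronal], [anterior], [distributed], [strident], [dorsal], [high], [back] and nothing else.
Tracing each changed feature up the tree, the paths first meet at Place; any lower node misses at least one of them.
Spreading Place from /kʰ/ overwrites each of those terminals with /kʰ/'s values, yielding exactly [ɣ].
[voice], [spread glottis] — on which /kʰ/ differs from /r/ — are unchanged, so neither Node γ nor anything higher can have spread; the constituent is no larger than Place.

Place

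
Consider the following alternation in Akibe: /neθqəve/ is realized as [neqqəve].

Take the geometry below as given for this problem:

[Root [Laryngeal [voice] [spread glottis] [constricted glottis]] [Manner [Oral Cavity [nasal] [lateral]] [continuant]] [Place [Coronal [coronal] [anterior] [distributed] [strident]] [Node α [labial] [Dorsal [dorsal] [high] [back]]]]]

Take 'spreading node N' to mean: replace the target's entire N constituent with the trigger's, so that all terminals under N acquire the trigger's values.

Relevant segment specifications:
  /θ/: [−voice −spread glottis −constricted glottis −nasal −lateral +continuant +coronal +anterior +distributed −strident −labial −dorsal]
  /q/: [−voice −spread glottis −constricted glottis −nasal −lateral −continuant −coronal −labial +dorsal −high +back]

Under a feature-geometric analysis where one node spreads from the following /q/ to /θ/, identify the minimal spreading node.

The alternation /θ/ → [q] changes [continuant], [coronal], [anterior], [distributed], [strident], [dorsal], [high], [back] and nothing else.
These terminals are all dominated by Root, and no proper subconstituent of Root covers them all; Root is their lowest common ancestor.
If Root spreads, every terminal under it takes /q/'s value, producing [q] as observed.

Root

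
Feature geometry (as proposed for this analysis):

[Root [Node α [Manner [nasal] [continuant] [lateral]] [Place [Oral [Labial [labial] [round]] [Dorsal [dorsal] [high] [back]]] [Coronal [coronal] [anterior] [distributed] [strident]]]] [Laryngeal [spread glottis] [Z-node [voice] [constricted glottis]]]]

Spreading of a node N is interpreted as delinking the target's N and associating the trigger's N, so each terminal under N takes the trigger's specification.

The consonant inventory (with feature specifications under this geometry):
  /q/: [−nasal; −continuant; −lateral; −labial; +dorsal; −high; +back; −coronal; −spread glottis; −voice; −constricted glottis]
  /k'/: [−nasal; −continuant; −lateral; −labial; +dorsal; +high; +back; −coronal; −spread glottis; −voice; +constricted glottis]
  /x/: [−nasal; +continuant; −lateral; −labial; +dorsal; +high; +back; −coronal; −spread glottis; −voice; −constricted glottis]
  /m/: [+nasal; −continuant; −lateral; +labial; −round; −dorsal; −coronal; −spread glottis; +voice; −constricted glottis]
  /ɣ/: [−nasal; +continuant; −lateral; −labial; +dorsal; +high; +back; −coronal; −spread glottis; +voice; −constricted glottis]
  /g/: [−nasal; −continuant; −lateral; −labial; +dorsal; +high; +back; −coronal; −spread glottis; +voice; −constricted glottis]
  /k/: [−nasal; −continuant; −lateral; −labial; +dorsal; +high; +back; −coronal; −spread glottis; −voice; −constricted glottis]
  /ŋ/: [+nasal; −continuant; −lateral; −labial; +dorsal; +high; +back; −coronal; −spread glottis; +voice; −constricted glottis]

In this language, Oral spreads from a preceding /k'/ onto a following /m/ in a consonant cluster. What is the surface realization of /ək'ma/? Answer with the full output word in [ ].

Terminals under Oral in this geometry: [labial], [round], [dorsal], [high], [back].
Spreading Oral from /k'/ onto /m/ replaces those values with /k'/'s: [−labial], [+dorsal], [+high], [+back]. Features outside Oral ([nasal], [continuant], [lateral], …) stay as in /m/.
The resulting bundle matches /ŋ/ in the inventory; substituting it for /m/ gives [ək'ŋa].

[ək'ŋa]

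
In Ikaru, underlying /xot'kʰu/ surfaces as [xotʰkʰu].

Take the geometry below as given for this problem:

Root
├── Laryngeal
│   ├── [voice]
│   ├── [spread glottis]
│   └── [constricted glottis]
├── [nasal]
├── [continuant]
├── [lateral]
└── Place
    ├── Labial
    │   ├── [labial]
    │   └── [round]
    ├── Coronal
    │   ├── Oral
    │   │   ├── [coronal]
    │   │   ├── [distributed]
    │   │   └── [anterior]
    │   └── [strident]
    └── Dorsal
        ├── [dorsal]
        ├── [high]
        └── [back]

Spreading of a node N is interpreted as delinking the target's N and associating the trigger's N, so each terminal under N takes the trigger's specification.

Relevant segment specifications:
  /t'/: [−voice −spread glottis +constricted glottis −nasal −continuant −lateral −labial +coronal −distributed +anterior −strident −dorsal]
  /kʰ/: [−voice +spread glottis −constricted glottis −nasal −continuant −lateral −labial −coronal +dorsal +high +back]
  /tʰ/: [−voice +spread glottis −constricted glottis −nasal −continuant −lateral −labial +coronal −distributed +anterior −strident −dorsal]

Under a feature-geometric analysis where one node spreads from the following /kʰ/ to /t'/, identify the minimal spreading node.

Laryngeal

/t'/ and [tʰ] differ in [spread glottis], [constricted glottis]; every other specified feature is identical.
Tracing each changed feature up the tree, the paths first meet at Laryngeal; any lower node misses at least one of them.
Spreading Laryngeal from /kʰ/ overwrites each of those terminals with /kʰ/'s values, yielding exactly [tʰ].
[dorsal], [coronal] — on which /kʰ/ differs from /t'/ — are unchanged, so Root cannot have spread; the constituent is no larger than Laryngeal.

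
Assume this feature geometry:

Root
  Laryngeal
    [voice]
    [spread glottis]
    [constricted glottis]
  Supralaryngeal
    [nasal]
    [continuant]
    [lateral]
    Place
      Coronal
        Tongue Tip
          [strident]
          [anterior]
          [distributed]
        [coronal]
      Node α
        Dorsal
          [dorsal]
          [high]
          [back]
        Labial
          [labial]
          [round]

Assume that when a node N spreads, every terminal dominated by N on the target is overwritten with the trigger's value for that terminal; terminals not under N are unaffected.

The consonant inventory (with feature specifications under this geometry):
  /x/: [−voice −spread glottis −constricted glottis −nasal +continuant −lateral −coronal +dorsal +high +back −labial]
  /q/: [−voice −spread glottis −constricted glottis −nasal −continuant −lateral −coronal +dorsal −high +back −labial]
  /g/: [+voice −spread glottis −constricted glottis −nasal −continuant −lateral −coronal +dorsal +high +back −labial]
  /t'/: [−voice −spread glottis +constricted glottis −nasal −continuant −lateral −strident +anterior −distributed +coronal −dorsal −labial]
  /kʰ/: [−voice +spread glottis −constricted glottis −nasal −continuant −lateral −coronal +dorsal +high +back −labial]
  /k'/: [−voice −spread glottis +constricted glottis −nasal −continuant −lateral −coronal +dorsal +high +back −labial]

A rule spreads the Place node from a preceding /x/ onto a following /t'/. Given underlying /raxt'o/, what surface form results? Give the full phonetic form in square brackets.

[raxk'o]

Terminals under Place in this geometry: [strident], [anterior], [distributed], [coronal], [dorsal], [high], [back], [labial], [round].
After delinking /t'/'s Place and linking /x/'s, the affected terminals become [−coronal], [+dorsal], [+high], [+back], [−labial]; [voice], [spread glottis], [constricted glottis], … (outside Place) are retained from /t'/.
The resulting bundle matches /k'/ in the inventory; substituting it for /t'/ gives [raxk'o].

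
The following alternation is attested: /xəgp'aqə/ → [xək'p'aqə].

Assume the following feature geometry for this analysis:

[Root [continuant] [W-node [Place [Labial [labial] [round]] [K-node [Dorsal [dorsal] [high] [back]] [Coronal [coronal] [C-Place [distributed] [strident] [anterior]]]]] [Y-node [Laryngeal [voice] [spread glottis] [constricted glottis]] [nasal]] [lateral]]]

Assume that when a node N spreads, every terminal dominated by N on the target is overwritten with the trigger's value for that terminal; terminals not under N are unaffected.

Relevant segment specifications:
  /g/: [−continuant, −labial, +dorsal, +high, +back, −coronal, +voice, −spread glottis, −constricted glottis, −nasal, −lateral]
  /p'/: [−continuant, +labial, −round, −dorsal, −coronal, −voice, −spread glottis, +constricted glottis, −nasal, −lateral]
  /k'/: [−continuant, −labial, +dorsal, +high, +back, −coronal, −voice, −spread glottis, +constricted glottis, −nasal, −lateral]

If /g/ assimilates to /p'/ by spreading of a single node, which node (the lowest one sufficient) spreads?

Comparing /g/ with its surface form [k'], the features that change are [voice], [constricted glottis].
The smallest constituent containing every changed terminal is Laryngeal — each of its daughters lacks at least one of the affected features.
Delinking /g/'s Laryngeal and associating /p'/'s Laryngeal gives precisely the feature bundle of [k'].
[labial], [dorsal] stay as in /g/ although /p'/ differs there, so no node dominating them spread; among the remaining candidates Laryngeal is the lowest that derives the output.

Laryngeal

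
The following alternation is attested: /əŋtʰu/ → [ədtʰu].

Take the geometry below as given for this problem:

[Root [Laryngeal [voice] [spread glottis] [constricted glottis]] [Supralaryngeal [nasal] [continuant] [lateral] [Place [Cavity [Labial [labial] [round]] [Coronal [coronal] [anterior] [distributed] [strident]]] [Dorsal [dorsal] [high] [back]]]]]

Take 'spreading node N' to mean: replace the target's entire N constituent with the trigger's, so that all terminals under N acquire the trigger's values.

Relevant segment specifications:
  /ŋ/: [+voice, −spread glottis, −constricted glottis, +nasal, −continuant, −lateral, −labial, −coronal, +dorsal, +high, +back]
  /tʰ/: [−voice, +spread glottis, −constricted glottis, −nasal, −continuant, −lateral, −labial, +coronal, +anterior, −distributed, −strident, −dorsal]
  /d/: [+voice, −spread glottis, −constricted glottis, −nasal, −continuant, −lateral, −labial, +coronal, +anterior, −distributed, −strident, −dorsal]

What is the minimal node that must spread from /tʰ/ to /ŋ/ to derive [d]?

Supralaryngeal

Feature comparison: [nasal], [coronal], [anterior], [distributed], [strident], [dorsal], [high], [back] differ between /ŋ/ and [d]; the remaining terminals match.
These terminals are all dominated by Supralaryngeal, and no proper subconstituent of Supralaryngeal covers them all; Supralaryngeal is their lowest common ancestor.
If Supralaryngeal spreads, every terminal under it takes /tʰ/'s value, producing [d] as observed.
Had Root spread, [voice], [spread glottis] would have taken /tʰ/'s values; they stay as in /ŋ/, confirming the spreading constituent is exactly Supralaryngeal.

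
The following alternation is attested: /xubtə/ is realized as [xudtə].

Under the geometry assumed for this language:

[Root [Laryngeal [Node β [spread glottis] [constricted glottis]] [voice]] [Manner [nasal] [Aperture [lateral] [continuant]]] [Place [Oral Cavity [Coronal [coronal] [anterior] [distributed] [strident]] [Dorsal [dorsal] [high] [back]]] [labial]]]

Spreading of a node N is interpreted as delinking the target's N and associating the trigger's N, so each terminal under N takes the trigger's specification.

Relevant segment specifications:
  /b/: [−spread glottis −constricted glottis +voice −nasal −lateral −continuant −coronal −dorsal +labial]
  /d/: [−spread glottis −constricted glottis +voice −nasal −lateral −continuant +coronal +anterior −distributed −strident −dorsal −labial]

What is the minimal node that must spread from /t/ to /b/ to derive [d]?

Place

The alternation /b/ → [d] changes [labial], [coronal], [anterior], [distributed], [strident] and nothing else.
Tracing each changed feature up the tree, the paths first meet at Place; any lower node misses at least one of them.
Spreading Place from /t/ overwrites each of those terminals with /t/'s values, yielding exactly [d].
Had Root spread, [voice] would have taken /t/'s value; it stays as in /b/, confirming the spreading constituent is exactly Place.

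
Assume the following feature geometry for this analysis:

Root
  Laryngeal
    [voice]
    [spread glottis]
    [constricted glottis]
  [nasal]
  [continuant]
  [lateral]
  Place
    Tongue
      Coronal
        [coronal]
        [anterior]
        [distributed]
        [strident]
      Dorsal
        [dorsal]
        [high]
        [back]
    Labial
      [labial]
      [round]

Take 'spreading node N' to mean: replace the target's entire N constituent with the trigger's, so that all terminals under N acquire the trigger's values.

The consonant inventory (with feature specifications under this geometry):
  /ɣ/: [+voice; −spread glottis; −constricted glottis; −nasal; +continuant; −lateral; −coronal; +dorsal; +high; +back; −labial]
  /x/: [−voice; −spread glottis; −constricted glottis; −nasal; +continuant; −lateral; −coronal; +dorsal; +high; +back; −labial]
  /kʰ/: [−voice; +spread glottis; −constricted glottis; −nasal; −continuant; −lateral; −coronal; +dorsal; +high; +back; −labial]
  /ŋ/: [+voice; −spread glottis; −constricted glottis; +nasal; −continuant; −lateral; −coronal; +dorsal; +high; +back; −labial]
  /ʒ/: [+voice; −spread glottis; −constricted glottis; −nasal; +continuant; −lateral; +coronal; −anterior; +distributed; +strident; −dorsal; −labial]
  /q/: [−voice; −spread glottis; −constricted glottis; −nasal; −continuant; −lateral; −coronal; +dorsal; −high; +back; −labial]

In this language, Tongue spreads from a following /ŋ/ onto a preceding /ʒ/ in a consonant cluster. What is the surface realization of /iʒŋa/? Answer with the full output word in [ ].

[iɣŋa]

The Tongue node dominates the terminals [coronal], [anterior], [distributed], [strident], [dorsal], [high], [back].
Spreading Tongue from /ŋ/ onto /ʒ/ replaces those values with /ŋ/'s: [−coronal], [+dorsal], [+high], [+back]. Features outside Tongue ([voice], [spread glottis], [constricted glottis], …) stay as in /ʒ/.
This feature bundle is that of [ɣ], so /iʒŋa/ surfaces as [iɣŋa].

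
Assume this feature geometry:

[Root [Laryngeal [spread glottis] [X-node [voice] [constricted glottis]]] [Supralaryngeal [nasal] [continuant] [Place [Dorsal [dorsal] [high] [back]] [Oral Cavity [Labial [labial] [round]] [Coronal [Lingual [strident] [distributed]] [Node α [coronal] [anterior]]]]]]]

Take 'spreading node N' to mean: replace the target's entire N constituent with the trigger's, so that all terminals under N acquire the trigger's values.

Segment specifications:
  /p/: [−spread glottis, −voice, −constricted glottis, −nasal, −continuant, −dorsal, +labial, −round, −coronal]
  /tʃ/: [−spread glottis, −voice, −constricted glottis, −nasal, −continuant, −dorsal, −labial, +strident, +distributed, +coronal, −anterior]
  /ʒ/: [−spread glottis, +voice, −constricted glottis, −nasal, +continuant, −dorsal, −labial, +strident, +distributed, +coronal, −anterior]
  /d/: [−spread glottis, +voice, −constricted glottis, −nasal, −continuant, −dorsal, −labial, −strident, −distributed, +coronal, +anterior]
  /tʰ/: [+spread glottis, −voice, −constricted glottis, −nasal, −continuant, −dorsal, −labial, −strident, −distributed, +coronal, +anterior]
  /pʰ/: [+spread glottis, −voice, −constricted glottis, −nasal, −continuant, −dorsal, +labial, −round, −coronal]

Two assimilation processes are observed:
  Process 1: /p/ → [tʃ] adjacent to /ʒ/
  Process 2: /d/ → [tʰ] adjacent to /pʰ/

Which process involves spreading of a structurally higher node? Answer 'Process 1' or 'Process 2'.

Process 1 alters [labial], [round], [coronal], [anterior], [distributed], [strident]; the lowest common ancestor is Oral Cavity (depth 3 from Root).
Process 2: the features that change are [voice], [spread glottis]; the minimal node is Laryngeal (depth 1).
Laryngeal is closer to Root than Oral Cavity, so Process 2 spreads the higher node.

Process 2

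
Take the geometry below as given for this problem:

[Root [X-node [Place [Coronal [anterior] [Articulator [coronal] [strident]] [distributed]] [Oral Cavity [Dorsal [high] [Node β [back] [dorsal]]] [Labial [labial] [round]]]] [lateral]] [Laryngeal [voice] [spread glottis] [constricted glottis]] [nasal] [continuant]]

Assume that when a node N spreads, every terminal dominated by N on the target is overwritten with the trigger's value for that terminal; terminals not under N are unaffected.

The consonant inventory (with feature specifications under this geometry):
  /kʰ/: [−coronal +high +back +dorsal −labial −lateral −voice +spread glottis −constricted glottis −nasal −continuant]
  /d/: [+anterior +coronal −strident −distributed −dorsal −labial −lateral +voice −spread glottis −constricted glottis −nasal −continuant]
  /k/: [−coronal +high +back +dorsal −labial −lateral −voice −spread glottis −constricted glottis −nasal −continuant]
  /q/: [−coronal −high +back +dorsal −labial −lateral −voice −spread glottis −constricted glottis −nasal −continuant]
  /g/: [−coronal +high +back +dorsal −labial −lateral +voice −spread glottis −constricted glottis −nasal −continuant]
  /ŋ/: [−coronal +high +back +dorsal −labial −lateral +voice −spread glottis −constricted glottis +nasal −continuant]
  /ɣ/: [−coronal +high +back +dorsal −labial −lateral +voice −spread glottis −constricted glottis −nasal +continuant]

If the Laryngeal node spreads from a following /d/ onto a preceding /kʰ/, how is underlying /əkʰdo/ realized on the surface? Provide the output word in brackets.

[əgdo]

The Laryngeal node dominates the terminals [voice], [spread glottis], [constricted glottis].
After delinking /kʰ/'s Laryngeal and linking /d/'s, the affected terminals become [+voice], [−spread glottis], [−constricted glottis]; [coronal], [high], [back], … (outside Laryngeal) are retained from /kʰ/.
This feature bundle is that of [g], so /əkʰdo/ surfaces as [əgdo].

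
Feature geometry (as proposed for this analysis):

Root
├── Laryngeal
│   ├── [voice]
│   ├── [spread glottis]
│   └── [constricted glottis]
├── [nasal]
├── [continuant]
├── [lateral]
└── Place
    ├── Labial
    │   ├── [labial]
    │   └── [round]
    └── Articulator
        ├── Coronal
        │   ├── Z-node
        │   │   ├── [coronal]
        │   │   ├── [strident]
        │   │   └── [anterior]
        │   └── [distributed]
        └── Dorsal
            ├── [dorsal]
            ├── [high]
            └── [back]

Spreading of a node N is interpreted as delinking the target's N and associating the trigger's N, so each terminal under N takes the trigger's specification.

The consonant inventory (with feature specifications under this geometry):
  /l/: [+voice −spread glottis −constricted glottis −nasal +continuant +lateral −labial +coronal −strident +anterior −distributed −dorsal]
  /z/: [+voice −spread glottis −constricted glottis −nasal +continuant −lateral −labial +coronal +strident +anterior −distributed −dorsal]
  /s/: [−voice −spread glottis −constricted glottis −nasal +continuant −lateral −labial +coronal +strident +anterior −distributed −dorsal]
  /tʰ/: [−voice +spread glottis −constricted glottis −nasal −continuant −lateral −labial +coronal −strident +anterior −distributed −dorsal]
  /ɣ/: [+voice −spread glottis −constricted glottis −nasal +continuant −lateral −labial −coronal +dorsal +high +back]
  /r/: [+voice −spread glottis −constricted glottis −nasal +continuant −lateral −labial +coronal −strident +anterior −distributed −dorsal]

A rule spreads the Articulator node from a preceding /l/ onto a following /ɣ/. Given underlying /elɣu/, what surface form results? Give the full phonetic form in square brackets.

[elru]

Articulator immediately or transitively dominates [coronal], [strident], [anterior], [distributed], [dorsal], [high], [back].
After delinking /ɣ/'s Articulator and linking /l/'s, the affected terminals become [+coronal], [−strident], [+anterior], [−distributed], [−dorsal]; [voice], [spread glottis], [constricted glottis], … (outside Articulator) are retained from /ɣ/.
This feature bundle is that of [r], so /elɣu/ surfaces as [elru].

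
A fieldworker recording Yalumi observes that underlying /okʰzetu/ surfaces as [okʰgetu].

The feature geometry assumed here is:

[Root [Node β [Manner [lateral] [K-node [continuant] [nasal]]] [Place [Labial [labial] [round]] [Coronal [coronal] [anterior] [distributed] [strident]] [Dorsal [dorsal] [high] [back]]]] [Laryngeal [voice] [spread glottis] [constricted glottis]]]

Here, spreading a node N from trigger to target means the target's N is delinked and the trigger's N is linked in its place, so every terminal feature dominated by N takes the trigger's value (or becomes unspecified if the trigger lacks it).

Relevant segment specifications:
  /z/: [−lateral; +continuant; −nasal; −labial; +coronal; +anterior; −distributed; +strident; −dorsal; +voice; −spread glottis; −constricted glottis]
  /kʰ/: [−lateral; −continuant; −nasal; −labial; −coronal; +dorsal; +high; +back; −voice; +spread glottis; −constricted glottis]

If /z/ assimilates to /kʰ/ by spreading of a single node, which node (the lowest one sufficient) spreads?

Node β

Comparing /z/ with its surface form [g], the features that change are [continuant], [coronal], [anterior], [distributed], [strident], [dorsal], [high], [back].
The smallest constituent containing every changed terminal is Node β — each of its daughters lacks at least one of the affected features.
Spreading Node β from /kʰ/ overwrites each of those terminals with /kʰ/'s values, yielding exactly [g].
Had Root spread, [spread glottis], [voice] would have taken /kʰ/'s values; they stay as in /z/, confirming the spreading constituent is exactly Node β.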